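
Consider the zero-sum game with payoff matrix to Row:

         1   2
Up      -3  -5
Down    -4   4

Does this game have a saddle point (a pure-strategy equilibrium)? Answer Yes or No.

Row minima: Up → -5, Down → -4; maximin = -4.
Column maxima: 1 → -3, 2 → 4; minimax = -3.
-4 ≠ -3, so no pure-strategy equilibrium exists.

No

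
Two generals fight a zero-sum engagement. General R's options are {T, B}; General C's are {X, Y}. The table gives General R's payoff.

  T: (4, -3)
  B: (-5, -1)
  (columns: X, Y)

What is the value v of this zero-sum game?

-19/11

Row minima: T → -3, B → -5; maximin = -3.
Column maxima: X → 4, Y → -1; minimax = -1.
-3 ≠ -1, so there is no saddle point; optimal play is mixed.
Let General R play T with probability p. Expected payoff against X: 4p + (-5)(1−p) = 9p − 5; against Y: (-3)p + (-1)(1−p) = −2p − 1.
Setting these equal: 9p − 5 = −2p − 1 ⇒ 11p = 4 ⇒ p = 4/11, and the value is (9)·(4/11) − 5 = -19/11.
For General C: with q = P(X), equating T's and B's payoffs gives 7q − 3 = −4q − 1 ⇒ q = 2/11.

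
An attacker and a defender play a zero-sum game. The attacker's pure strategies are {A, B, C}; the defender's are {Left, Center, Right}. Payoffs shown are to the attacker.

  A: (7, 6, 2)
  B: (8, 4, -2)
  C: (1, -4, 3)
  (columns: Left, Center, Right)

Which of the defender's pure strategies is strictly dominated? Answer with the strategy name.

Left

Center holds the attacker's payoff strictly below Left in every row: 6 < 7, 4 < 8, -4 < 1.
So Left is strictly dominated for the defender.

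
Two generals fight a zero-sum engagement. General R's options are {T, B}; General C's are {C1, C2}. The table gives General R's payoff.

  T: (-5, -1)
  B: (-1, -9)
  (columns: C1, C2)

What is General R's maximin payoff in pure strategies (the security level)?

Row minima: T → -5, B → -9.
The best of these is -5.

-5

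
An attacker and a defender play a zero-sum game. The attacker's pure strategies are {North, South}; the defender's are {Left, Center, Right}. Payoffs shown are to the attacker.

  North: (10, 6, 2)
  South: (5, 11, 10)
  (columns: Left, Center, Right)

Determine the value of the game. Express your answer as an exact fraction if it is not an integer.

90/13

Row minima: North → 2, South → 5; maximin = 5.
Column maxima: Left → 10, Center → 11, Right → 10; minimax = 10.
5 ≠ 10, so there is no saddle point; optimal play is mixed.
Center is strictly dominated by Right (it gives the attacker strictly more in every row), so the defender never plays it.
On the remaining 2×2 (North, South vs Left, Right):
Let the attacker play North with probability p. Expected payoff against Left: 10p + 5(1−p) = 5p + 5; against Right: 2p + 10(1−p) = −8p + 10.
Setting these equal: 5p + 5 = −8p + 10 ⇒ 13p = 5 ⇒ p = 5/13, and the value is (5)·(5/13) + 5 = 90/13.
For the defender: with q = P(Left), equating North's and South's payoffs gives 8q + 2 = −5q + 10 ⇒ q = 8/13.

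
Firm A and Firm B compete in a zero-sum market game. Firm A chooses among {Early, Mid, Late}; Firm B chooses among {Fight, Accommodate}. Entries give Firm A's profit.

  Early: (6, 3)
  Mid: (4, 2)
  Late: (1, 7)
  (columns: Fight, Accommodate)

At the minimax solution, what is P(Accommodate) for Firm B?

Row minima: Early → 3, Mid → 2, Late → 1; maximin = 3.
Column maxima: Fight → 6, Accommodate → 7; minimax = 6.
3 ≠ 6, so there is no saddle point; optimal play is mixed.
Mid is strictly dominated by Early, so Firm A never plays it.
On the remaining 2×2 (Early, Late vs Fight, Accommodate):
Let Firm A play Early with probability p. Expected payoff against Fight: 6p + 1(1−p) = 5p + 1; against Accommodate: 3p + 7(1−p) = −4p + 7.
Setting these equal: 5p + 1 = −4p + 7 ⇒ 9p = 6 ⇒ p = 2/3, and the value is (5)·(2/3) + 1 = 13/3.
For Firm B: with q = P(Fight), equating Early's and Late's payoffs gives 3q + 3 = −6q + 7 ⇒ q = 4/9.

5/9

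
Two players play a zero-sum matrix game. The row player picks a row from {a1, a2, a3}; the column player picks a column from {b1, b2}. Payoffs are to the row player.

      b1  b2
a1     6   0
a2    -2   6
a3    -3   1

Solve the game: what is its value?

18/7

Row minima: a1 → 0, a2 → -2, a3 → -3; maximin = 0.
Column maxima: b1 → 6, b2 → 6; minimax = 6.
0 ≠ 6, so there is no saddle point; optimal play is mixed.
a3 is strictly dominated by a2, so the row player never plays it.
On the remaining 2×2 (a1, a2 vs b1, b2):
Let the row player play a1 with probability p. Expected payoff against b1: 6p + (-2)(1−p) = 8p − 2; against b2: 0p + 6(1−p) = −6p + 6.
Setting these equal: 8p − 2 = −6p + 6 ⇒ 14p = 8 ⇒ p = 4/7, and the value is (8)·(4/7) − 2 = 18/7.
For the column player: with q = P(b1), equating a1's and a2's payoffs gives 6q = −8q + 6 ⇒ q = 3/7.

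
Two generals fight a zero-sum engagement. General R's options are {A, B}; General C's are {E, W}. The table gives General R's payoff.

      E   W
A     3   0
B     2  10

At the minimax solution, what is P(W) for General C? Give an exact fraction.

1/11

Row minima: A → 0, B → 2; maximin = 2.
Column maxima: E → 3, W → 10; minimax = 3.
2 ≠ 3, so there is no saddle point; optimal play is mixed.
Let General R play A with probability p. Expected payoff against E: 3p + 2(1−p) = p + 2; against W: 0p + 10(1−p) = −10p + 10.
Setting these equal: p + 2 = −10p + 10 ⇒ 11p = 8 ⇒ p = 8/11, and the value is (1)·(8/11) + 2 = 30/11.
For General C: with q = P(E), equating A's and B's payoffs gives 3q = −8q + 10 ⇒ q = 10/11.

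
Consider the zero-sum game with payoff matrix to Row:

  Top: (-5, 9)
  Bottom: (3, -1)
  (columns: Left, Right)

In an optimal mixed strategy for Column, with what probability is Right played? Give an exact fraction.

Row minima: Top → -5, Bottom → -1; maximin = -1.
Column maxima: Left → 3, Right → 9; minimax = 3.
-1 ≠ 3, so there is no saddle point; optimal play is mixed.
Let Row play Top with probability p. Expected payoff against Left: (-5)p + 3(1−p) = −8p + 3; against Right: 9p + (-1)(1−p) = 10p − 1.
Setting these equal: −8p + 3 = 10p − 1 ⇒ −18p = -4 ⇒ p = 2/9, and the value is (-8)·(2/9) + 3 = 11/9.
For Column: with q = P(Left), equating Top's and Bottom's payoffs gives −14q + 9 = 4q − 1 ⇒ q = 5/9.

4/9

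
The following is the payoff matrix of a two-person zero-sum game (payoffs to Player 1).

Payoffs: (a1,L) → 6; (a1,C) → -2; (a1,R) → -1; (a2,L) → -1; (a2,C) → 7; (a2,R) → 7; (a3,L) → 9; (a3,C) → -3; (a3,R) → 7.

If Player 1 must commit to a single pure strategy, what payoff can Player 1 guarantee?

Row minima: a1 → -2, a2 → -1, a3 → -3.
The best of these is -1.

-1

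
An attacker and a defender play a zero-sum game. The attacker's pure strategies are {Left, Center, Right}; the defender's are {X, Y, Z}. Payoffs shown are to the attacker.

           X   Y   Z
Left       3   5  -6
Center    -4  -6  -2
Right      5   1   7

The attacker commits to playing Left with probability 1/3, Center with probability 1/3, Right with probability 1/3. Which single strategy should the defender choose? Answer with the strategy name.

If the defender plays X, the attacker's expected payoff is (1/3)·3 + (1/3)·(-4) + (1/3)·5 = 4/3.
If the defender plays Y, the attacker's expected payoff is (1/3)·5 + (1/3)·(-6) + (1/3)·1 = 0.
If the defender plays Z, the attacker's expected payoff is (1/3)·(-6) + (1/3)·(-2) + (1/3)·7 = -1/3.
The defender minimizes the attacker's payoff; the smallest is -1/3, so the best response is Z.

Z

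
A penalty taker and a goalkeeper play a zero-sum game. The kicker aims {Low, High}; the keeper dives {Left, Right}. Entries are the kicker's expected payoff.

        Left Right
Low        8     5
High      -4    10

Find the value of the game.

100/17

Row minima: Low → 5, High → -4; maximin = 5.
Column maxima: Left → 8, Right → 10; minimax = 8.
5 ≠ 8, so there is no saddle point; optimal play is mixed.
Let the kicker play Low with probability p. Expected payoff against Left: 8p + (-4)(1−p) = 12p − 4; against Right: 5p + 10(1−p) = −5p + 10.
Setting these equal: 12p − 4 = −5p + 10 ⇒ 17p = 14 ⇒ p = 14/17, and the value is (12)·(14/17) − 4 = 100/17.
For the keeper: with q = P(Left), equating Low's and High's payoffs gives 3q + 5 = −14q + 10 ⇒ q = 5/17.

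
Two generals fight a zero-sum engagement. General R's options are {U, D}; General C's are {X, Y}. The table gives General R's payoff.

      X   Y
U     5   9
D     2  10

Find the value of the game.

5

Row minima: U → 5, D → 2; maximin = 5.
Column maxima: X → 5, Y → 10; minimax = 5.
Since maximin = minimax = 5, there is a saddle point and the value is 5.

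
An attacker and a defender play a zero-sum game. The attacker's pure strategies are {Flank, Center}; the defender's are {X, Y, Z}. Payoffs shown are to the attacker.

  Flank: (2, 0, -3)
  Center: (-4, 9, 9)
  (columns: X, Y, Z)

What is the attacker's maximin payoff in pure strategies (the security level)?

-3

Row minima: Flank → -3, Center → -4.
The best of these is -3.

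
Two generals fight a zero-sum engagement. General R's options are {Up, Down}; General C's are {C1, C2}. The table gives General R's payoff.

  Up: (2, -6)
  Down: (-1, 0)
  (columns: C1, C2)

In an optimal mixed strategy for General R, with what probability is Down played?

Row minima: Up → -6, Down → -1; maximin = -1.
Column maxima: C1 → 2, C2 → 0; minimax = 0.
-1 ≠ 0, so there is no saddle point; optimal play is mixed.
Let General R play Up with probability p. Expected payoff against C1: 2p + (-1)(1−p) = 3p − 1; against C2: (-6)p + 0(1−p) = −6p.
Setting these equal: 3p − 1 = −6p ⇒ 9p = 1 ⇒ p = 1/9, and the value is (3)·(1/9) − 1 = -2/3.
For General C: with q = P(C1), equating Up's and Down's payoffs gives 8q − 6 = −q ⇒ q = 2/3.

8/9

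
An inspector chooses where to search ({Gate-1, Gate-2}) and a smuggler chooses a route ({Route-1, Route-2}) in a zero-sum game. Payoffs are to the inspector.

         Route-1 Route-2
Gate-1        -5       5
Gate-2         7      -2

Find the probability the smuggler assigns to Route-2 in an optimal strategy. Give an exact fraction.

12/19

Row minima: Gate-1 → -5, Gate-2 → -2; maximin = -2.
Column maxima: Route-1 → 7, Route-2 → 5; minimax = 5.
-2 ≠ 5, so there is no saddle point; optimal play is mixed.
Let the inspector play Gate-1 with probability p. Expected payoff against Route-1: (-5)p + 7(1−p) = −12p + 7; against Route-2: 5p + (-2)(1−p) = 7p − 2.
Setting these equal: −12p + 7 = 7p − 2 ⇒ −19p = -9 ⇒ p = 9/19, and the value is (-12)·(9/19) + 7 = 25/19.
For the smuggler: with q = P(Route-1), equating Gate-1's and Gate-2's payoffs gives −10q + 5 = 9q − 2 ⇒ q = 7/19.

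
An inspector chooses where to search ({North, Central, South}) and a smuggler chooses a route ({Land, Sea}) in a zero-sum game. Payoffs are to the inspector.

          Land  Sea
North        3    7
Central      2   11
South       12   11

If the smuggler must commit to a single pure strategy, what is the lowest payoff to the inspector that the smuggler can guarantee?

11

Column maxima: Land → 12, Sea → 11.
The smallest of these is 11.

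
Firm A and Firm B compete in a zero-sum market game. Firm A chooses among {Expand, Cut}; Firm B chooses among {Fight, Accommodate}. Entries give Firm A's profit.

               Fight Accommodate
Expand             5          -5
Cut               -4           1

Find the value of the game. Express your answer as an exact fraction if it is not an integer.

Row minima: Expand → -5, Cut → -4; maximin = -4.
Column maxima: Fight → 5, Accommodate → 1; minimax = 1.
-4 ≠ 1, so there is no saddle point; optimal play is mixed.
Let Firm A play Expand with probability p. Expected payoff against Fight: 5p + (-4)(1−p) = 9p − 4; against Accommodate: (-5)p + 1(1−p) = −6p + 1.
Setting these equal: 9p − 4 = −6p + 1 ⇒ 15p = 5 ⇒ p = 1/3, and the value is (9)·(1/3) − 4 = -1.
For Firm B: with q = P(Fight), equating Expand's and Cut's payoffs gives 10q − 5 = −5q + 1 ⇒ q = 2/5.

-1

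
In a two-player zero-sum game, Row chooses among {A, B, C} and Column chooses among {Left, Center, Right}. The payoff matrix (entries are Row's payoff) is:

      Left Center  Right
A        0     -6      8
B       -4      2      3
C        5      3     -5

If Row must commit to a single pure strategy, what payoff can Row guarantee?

Row minima: A → -6, B → -4, C → -5.
The best of these is -4.

-4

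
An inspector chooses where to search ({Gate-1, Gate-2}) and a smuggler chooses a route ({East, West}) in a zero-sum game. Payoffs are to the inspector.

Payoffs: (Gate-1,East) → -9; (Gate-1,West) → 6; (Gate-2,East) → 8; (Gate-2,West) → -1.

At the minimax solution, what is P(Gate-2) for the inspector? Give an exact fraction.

5/8

Row minima: Gate-1 → -9, Gate-2 → -1; maximin = -1.
Column maxima: East → 8, West → 6; minimax = 6.
-1 ≠ 6, so there is no saddle point; optimal play is mixed.
Let the inspector play Gate-1 with probability p. Expected payoff against East: (-9)p + 8(1−p) = −17p + 8; against West: 6p + (-1)(1−p) = 7p − 1.
Setting these equal: −17p + 8 = 7p − 1 ⇒ −24p = -9 ⇒ p = 3/8, and the value is (-17)·(3/8) + 8 = 13/8.
For the smuggler: with q = P(East), equating Gate-1's and Gate-2's payoffs gives −15q + 6 = 9q − 1 ⇒ q = 7/24.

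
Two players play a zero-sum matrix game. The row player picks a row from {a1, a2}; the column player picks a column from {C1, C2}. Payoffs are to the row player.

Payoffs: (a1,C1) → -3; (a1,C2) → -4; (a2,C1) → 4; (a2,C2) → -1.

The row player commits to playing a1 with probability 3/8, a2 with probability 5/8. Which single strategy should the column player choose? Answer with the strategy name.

If the column player plays C1, the row player's expected payoff is (3/8)·(-3) + (5/8)·4 = 11/8.
If the column player plays C2, the row player's expected payoff is (3/8)·(-4) + (5/8)·(-1) = -17/8.
The column player minimizes the row player's payoff; the smallest is -17/8, so the best response is C2.

C2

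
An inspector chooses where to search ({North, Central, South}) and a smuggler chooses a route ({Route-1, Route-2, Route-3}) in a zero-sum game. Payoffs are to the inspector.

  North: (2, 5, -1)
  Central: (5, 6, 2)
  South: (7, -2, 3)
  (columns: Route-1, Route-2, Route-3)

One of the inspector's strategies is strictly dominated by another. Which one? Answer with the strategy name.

Central gives a strictly higher payoff than North against every column: 5 > 2, 6 > 5, 2 > -1.
So North is strictly dominated and the inspector never plays it.

North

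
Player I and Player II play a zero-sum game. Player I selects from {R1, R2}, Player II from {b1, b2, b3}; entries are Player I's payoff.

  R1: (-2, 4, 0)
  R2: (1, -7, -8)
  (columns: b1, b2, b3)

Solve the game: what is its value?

Row minima: R1 → -2, R2 → -8; maximin = -2.
Column maxima: b1 → 1, b2 → 4, b3 → 0; minimax = 0.
-2 ≠ 0, so there is no saddle point; optimal play is mixed.
b2 is strictly dominated by b3 (it gives Player I strictly more in every row), so Player II never plays it.
On the remaining 2×2 (R1, R2 vs b1, b3):
Let Player I play R1 with probability p. Expected payoff against b1: (-2)p + 1(1−p) = −3p + 1; against b3: 0p + (-8)(1−p) = 8p − 8.
Setting these equal: −3p + 1 = 8p − 8 ⇒ −11p = -9 ⇒ p = 9/11, and the value is (-3)·(9/11) + 1 = -16/11.
For Player II: with q = P(b1), equating R1's and R2's payoffs gives −2q = 9q − 8 ⇒ q = 8/11.

-16/11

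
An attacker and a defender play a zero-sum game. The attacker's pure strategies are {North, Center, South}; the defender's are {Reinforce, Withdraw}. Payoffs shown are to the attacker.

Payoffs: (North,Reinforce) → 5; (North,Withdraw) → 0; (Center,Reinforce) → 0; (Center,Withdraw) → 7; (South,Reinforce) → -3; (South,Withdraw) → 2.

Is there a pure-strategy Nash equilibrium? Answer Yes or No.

Row minima: North → 0, Center → 0, South → -3; maximin = 0.
Column maxima: Reinforce → 5, Withdraw → 7; minimax = 5.
0 ≠ 5, so no pure-strategy equilibrium exists.

No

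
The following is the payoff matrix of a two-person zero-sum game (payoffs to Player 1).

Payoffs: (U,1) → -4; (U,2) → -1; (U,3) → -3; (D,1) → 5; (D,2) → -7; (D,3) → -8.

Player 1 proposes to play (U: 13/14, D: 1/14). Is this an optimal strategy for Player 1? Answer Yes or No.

Against 1 this mix gives (13/14)·(-4) + (1/14)·5 = -47/14.
Against 2 this mix gives (13/14)·(-1) + (1/14)·(-7) = -10/7.
Against 3 this mix gives (13/14)·(-3) + (1/14)·(-8) = -47/14.
All of Player 2's active replies (1, 3) yield -47/14, and no column does worse for Player 1. The mix makes Player 2 indifferent and guarantees -47/14, so it is optimal.

Yes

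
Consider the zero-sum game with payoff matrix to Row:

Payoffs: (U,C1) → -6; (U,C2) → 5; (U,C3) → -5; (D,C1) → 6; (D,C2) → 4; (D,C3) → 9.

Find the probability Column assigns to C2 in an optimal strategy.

12/13

Row minima: U → -6, D → 4; maximin = 4.
Column maxima: C1 → 6, C2 → 5, C3 → 9; minimax = 5.
4 ≠ 5, so there is no saddle point; optimal play is mixed.
C3 is strictly dominated by C1 (it gives Row strictly more in every row), so Column never plays it.
On the remaining 2×2 (U, D vs C1, C2):
Let Row play U with probability p. Expected payoff against C1: (-6)p + 6(1−p) = −12p + 6; against C2: 5p + 4(1−p) = p + 4.
Setting these equal: −12p + 6 = p + 4 ⇒ −13p = -2 ⇒ p = 2/13, and the value is (-12)·(2/13) + 6 = 54/13.
For Column: with q = P(C1), equating U's and D's payoffs gives −11q + 5 = 2q + 4 ⇒ q = 1/13.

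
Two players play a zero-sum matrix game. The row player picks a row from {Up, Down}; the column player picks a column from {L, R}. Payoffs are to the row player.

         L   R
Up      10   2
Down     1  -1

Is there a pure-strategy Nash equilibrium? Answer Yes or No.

Yes

Row minima: Up → 2, Down → -1; maximin = 2.
Column maxima: L → 10, R → 2; minimax = 2.
maximin = minimax = 2, so a saddle point exists.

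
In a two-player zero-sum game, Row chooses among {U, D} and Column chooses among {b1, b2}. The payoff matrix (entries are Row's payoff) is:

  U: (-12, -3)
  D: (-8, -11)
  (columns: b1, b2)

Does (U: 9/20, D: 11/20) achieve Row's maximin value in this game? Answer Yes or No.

No

Against b1 this mix gives (9/20)·(-12) + (11/20)·(-8) = -49/5.
Against b2 this mix gives (9/20)·(-3) + (11/20)·(-11) = -37/5.
Column will play b1, holding Row to -49/5. Shifting weight toward the row that does better against b1 would raise this floor (the equalizing mix achieves -9 against both b1 and b2), so the proposed strategy is not optimal.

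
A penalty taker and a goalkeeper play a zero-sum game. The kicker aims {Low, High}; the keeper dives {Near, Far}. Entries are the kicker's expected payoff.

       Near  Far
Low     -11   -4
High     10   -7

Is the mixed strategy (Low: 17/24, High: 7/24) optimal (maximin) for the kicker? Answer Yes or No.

Against Near this mix gives (17/24)·(-11) + (7/24)·10 = -39/8.
Against Far this mix gives (17/24)·(-4) + (7/24)·(-7) = -39/8.
All of the keeper's active replies (Near, Far) yield -39/8, and no column does worse for the kicker. The mix makes the keeper indifferent and guarantees -39/8, so it is optimal.

Yes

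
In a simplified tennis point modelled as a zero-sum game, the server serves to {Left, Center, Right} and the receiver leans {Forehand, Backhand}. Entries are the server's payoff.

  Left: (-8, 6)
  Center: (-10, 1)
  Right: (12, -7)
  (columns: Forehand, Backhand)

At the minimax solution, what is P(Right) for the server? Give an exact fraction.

Row minima: Left → -8, Center → -10, Right → -7; maximin = -7.
Column maxima: Forehand → 12, Backhand → 6; minimax = 6.
-7 ≠ 6, so there is no saddle point; optimal play is mixed.
Center is strictly dominated by Left, so the server never plays it.
On the remaining 2×2 (Left, Right vs Forehand, Backhand):
Let the server play Left with probability p. Expected payoff against Forehand: (-8)p + 12(1−p) = −20p + 12; against Backhand: 6p + (-7)(1−p) = 13p − 7.
Setting these equal: −20p + 12 = 13p − 7 ⇒ −33p = -19 ⇒ p = 19/33, and the value is (-20)·(19/33) + 12 = 16/33.
For the receiver: with q = P(Forehand), equating Left's and Right's payoffs gives −14q + 6 = 19q − 7 ⇒ q = 13/33.

14/33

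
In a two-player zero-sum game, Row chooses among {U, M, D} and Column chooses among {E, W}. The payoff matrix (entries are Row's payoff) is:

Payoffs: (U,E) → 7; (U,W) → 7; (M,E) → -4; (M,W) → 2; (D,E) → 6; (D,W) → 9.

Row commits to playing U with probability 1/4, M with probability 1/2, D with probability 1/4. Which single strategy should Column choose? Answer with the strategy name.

E

If Column plays E, Row's expected payoff is (1/4)·7 + (1/2)·(-4) + (1/4)·6 = 5/4.
If Column plays W, Row's expected payoff is (1/4)·7 + (1/2)·2 + (1/4)·9 = 5.
Column minimizes Row's payoff; the smallest is 5/4, so the best response is E.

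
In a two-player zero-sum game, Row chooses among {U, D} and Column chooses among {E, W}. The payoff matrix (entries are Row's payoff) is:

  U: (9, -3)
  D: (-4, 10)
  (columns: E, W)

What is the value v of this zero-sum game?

Row minima: U → -3, D → -4; maximin = -3.
Column maxima: E → 9, W → 10; minimax = 9.
-3 ≠ 9, so there is no saddle point; optimal play is mixed.
Let Row play U with probability p. Expected payoff against E: 9p + (-4)(1−p) = 13p − 4; against W: (-3)p + 10(1−p) = −13p + 10.
Setting these equal: 13p − 4 = −13p + 10 ⇒ 26p = 14 ⇒ p = 7/13, and the value is (13)·(7/13) − 4 = 3.
For Column: with q = P(E), equating U's and D's payoffs gives 12q − 3 = −14q + 10 ⇒ q = 1/2.

3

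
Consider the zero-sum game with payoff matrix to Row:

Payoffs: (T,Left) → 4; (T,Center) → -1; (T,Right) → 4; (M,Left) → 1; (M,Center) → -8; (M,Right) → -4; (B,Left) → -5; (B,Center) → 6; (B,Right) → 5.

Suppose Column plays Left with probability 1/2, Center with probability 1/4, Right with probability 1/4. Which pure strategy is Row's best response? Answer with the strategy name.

Expected payoff of T: (1/2)·4 + (1/4)·(-1) + (1/4)·4 = 11/4.
Expected payoff of M: (1/2)·1 + (1/4)·(-8) + (1/4)·(-4) = -5/2.
Expected payoff of B: (1/2)·(-5) + (1/4)·6 + (1/4)·5 = 1/4.
The largest is 11/4, so Row's best response is T.

T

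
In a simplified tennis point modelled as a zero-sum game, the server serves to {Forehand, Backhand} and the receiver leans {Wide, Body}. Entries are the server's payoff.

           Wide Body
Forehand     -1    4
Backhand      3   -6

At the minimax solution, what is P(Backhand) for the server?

5/14

Row minima: Forehand → -1, Backhand → -6; maximin = -1.
Column maxima: Wide → 3, Body → 4; minimax = 3.
-1 ≠ 3, so there is no saddle point; optimal play is mixed.
Let the server play Forehand with probability p. Expected payoff against Wide: (-1)p + 3(1−p) = −4p + 3; against Body: 4p + (-6)(1−p) = 10p − 6.
Setting these equal: −4p + 3 = 10p − 6 ⇒ −14p = -9 ⇒ p = 9/14, and the value is (-4)·(9/14) + 3 = 3/7.
For the receiver: with q = P(Wide), equating Forehand's and Backhand's payoffs gives −5q + 4 = 9q − 6 ⇒ q = 5/7.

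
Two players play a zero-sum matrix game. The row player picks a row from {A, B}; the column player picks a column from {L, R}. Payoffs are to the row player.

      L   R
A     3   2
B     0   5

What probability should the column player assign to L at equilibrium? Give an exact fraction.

Row minima: A → 2, B → 0; maximin = 2.
Column maxima: L → 3, R → 5; minimax = 3.
2 ≠ 3, so there is no saddle point; optimal play is mixed.
Let the row player play A with probability p. Expected payoff against L: 3p + 0(1−p) = 3p; against R: 2p + 5(1−p) = −3p + 5.
Setting these equal: 3p = −3p + 5 ⇒ 6p = 5 ⇒ p = 5/6, and the value is (3)·(5/6) = 5/2.
For the column player: with q = P(L), equating A's and B's payoffs gives q + 2 = −5q + 5 ⇒ q = 1/2.

1/2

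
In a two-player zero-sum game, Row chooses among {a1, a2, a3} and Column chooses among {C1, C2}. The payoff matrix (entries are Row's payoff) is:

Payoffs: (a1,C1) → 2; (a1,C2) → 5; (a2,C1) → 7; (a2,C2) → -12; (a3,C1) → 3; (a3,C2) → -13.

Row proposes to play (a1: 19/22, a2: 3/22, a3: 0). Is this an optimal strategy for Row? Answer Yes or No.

Yes

Against C1 this mix gives (19/22)·2 + (3/22)·7 = 59/22.
Against C2 this mix gives (19/22)·5 + (3/22)·(-12) = 59/22.
All of Column's active replies (C1, C2) yield 59/22, and no column does worse for Row. The mix makes Column indifferent and guarantees 59/22, so it is optimal.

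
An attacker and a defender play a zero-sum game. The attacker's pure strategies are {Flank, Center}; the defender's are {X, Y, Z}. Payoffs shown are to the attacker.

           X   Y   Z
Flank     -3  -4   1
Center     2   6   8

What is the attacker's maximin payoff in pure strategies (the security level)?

2

Row minima: Flank → -4, Center → 2.
The best of these is 2.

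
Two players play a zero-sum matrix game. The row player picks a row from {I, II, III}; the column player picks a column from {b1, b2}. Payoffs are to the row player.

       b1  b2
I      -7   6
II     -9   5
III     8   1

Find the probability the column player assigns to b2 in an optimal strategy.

Row minima: I → -7, II → -9, III → 1; maximin = 1.
Column maxima: b1 → 8, b2 → 6; minimax = 6.
1 ≠ 6, so there is no saddle point; optimal play is mixed.
II is strictly dominated by I, so the row player never plays it.
On the remaining 2×2 (I, III vs b1, b2):
Let the row player play I with probability p. Expected payoff against b1: (-7)p + 8(1−p) = −15p + 8; against b2: 6p + 1(1−p) = 5p + 1.
Setting these equal: −15p + 8 = 5p + 1 ⇒ −20p = -7 ⇒ p = 7/20, and the value is (-15)·(7/20) + 8 = 11/4.
For the column player: with q = P(b1), equating I's and III's payoffs gives −13q + 6 = 7q + 1 ⇒ q = 1/4.

3/4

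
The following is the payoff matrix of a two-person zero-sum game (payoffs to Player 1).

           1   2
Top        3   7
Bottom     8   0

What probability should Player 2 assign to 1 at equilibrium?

Row minima: Top → 3, Bottom → 0; maximin = 3.
Column maxima: 1 → 8, 2 → 7; minimax = 7.
3 ≠ 7, so there is no saddle point; optimal play is mixed.
Let Player 1 play Top with probability p. Expected payoff against 1: 3p + 8(1−p) = −5p + 8; against 2: 7p + 0(1−p) = 7p.
Setting these equal: −5p + 8 = 7p ⇒ −12p = -8 ⇒ p = 2/3, and the value is (-5)·(2/3) + 8 = 14/3.
For Player 2: with q = P(1), equating Top's and Bottom's payoffs gives −4q + 7 = 8q ⇒ q = 7/12.

7/12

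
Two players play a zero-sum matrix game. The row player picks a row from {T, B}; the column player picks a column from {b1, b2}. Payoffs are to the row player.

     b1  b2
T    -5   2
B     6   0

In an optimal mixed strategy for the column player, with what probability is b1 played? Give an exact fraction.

Row minima: T → -5, B → 0; maximin = 0.
Column maxima: b1 → 6, b2 → 2; minimax = 2.
0 ≠ 2, so there is no saddle point; optimal play is mixed.
Let the row player play T with probability p. Expected payoff against b1: (-5)p + 6(1−p) = −11p + 6; against b2: 2p + 0(1−p) = 2p.
Setting these equal: −11p + 6 = 2p ⇒ −13p = -6 ⇒ p = 6/13, and the value is (-11)·(6/13) + 6 = 12/13.
For the column player: with q = P(b1), equating T's and B's payoffs gives −7q + 2 = 6q ⇒ q = 2/13.

2/13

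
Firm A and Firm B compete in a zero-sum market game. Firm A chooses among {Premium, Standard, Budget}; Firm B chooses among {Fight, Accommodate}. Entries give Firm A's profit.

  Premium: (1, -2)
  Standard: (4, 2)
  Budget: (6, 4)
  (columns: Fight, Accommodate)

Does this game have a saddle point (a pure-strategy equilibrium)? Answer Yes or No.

Row minima: Premium → -2, Standard → 2, Budget → 4; maximin = 4.
Column maxima: Fight → 6, Accommodate → 4; minimax = 4.
maximin = minimax = 4, so a saddle point exists.

Yes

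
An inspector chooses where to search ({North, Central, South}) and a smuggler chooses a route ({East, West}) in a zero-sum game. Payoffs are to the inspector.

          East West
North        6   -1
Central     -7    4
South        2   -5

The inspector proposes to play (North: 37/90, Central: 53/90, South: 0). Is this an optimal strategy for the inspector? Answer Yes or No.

No

Against East this mix gives (37/90)·6 + (53/90)·(-7) = -149/90.
Against West this mix gives (37/90)·(-1) + (53/90)·4 = 35/18.
The smuggler will play East, holding the inspector to -149/90. Shifting weight toward the row that does better against East would raise this floor (the equalizing mix achieves 17/18 against both East and West), so the proposed strategy is not optimal.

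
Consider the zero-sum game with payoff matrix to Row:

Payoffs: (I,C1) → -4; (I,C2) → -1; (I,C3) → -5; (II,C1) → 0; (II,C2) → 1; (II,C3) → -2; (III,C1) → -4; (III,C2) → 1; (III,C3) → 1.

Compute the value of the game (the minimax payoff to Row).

-8/7

Row minima: I → -5, II → -2, III → -4; maximin = -2.
Column maxima: C1 → 0, C2 → 1, C3 → 1; minimax = 0.
-2 ≠ 0, so there is no saddle point; optimal play is mixed.
I is strictly dominated by II, so Row never plays it.
C2 is strictly dominated by C1 (it gives Row strictly more in every row), so Column never plays it.
On the remaining 2×2 (II, III vs C1, C3):
Let Row play II with probability p. Expected payoff against C1: 0p + (-4)(1−p) = 4p − 4; against C3: (-2)p + 1(1−p) = −3p + 1.
Setting these equal: 4p − 4 = −3p + 1 ⇒ 7p = 5 ⇒ p = 5/7, and the value is (4)·(5/7) − 4 = -8/7.
For Column: with q = P(C1), equating II's and III's payoffs gives 2q − 2 = −5q + 1 ⇒ q = 3/7.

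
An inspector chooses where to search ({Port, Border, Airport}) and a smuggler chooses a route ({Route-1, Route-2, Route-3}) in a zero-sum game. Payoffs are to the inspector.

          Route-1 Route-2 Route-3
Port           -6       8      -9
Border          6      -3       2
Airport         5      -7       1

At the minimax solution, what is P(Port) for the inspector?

5/22

Row minima: Port → -9, Border → -3, Airport → -7; maximin = -3.
Column maxima: Route-1 → 6, Route-2 → 8, Route-3 → 2; minimax = 2.
-3 ≠ 2, so there is no saddle point; optimal play is mixed.
Airport is strictly dominated by Border, so the inspector never plays it.
Route-1 is strictly dominated by Route-3 (it gives the inspector strictly more in every row), so the smuggler never plays it.
On the remaining 2×2 (Port, Border vs Route-2, Route-3):
Let the inspector play Port with probability p. Expected payoff against Route-2: 8p + (-3)(1−p) = 11p − 3; against Route-3: (-9)p + 2(1−p) = −11p + 2.
Setting these equal: 11p − 3 = −11p + 2 ⇒ 22p = 5 ⇒ p = 5/22, and the value is (11)·(5/22) − 3 = -1/2.
For the smuggler: with q = P(Route-2), equating Port's and Border's payoffs gives 17q − 9 = −5q + 2 ⇒ q = 1/2.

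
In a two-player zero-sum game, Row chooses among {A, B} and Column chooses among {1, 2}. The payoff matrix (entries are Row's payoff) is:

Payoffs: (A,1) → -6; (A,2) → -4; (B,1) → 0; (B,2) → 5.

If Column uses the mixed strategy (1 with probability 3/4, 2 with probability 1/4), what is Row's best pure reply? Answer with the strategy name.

B

Expected payoff of A: (3/4)·(-6) + (1/4)·(-4) = -11/2.
Expected payoff of B: (3/4)·0 + (1/4)·5 = 5/4.
The largest is 5/4, so Row's best response is B.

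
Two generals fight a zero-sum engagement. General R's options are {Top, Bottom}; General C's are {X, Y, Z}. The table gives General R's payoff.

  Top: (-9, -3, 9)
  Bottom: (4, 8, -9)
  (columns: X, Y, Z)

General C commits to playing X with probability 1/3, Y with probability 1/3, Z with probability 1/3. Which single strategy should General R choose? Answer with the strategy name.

Bottom

Expected payoff of Top: (1/3)·(-9) + (1/3)·(-3) + (1/3)·9 = -1.
Expected payoff of Bottom: (1/3)·4 + (1/3)·8 + (1/3)·(-9) = 1.
The largest is 1, so General R's best response is Bottom.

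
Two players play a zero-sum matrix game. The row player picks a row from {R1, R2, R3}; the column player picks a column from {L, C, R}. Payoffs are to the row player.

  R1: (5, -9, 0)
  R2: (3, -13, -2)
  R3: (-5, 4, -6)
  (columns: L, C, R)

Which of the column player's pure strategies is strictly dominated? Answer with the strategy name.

L

R holds the row player's payoff strictly below L in every row: 0 < 5, -2 < 3, -6 < -5.
So L is strictly dominated for the column player.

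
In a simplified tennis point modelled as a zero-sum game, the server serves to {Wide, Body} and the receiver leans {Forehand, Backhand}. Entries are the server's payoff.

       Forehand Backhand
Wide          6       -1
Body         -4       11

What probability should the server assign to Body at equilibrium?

Row minima: Wide → -1, Body → -4; maximin = -1.
Column maxima: Forehand → 6, Backhand → 11; minimax = 6.
-1 ≠ 6, so there is no saddle point; optimal play is mixed.
Let the server play Wide with probability p. Expected payoff against Forehand: 6p + (-4)(1−p) = 10p − 4; against Backhand: (-1)p + 11(1−p) = −12p + 11.
Setting these equal: 10p − 4 = −12p + 11 ⇒ 22p = 15 ⇒ p = 15/22, and the value is (10)·(15/22) − 4 = 31/11.
For the receiver: with q = P(Forehand), equating Wide's and Body's payoffs gives 7q − 1 = −15q + 11 ⇒ q = 6/11.

7/22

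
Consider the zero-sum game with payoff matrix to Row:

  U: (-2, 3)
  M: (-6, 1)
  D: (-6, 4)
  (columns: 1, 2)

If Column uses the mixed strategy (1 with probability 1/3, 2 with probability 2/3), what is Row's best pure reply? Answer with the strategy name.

U

Expected payoff of U: (1/3)·(-2) + (2/3)·3 = 4/3.
Expected payoff of M: (1/3)·(-6) + (2/3)·1 = -4/3.
Expected payoff of D: (1/3)·(-6) + (2/3)·4 = 2/3.
The largest is 4/3, so Row's best response is U.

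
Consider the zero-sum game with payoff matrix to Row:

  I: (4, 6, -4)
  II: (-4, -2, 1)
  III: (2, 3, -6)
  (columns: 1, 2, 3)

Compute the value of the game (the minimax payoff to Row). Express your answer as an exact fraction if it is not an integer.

-12/13

Row minima: I → -4, II → -4, III → -6; maximin = -4.
Column maxima: 1 → 4, 2 → 6, 3 → 1; minimax = 1.
-4 ≠ 1, so there is no saddle point; optimal play is mixed.
III is strictly dominated by I, so Row never plays it.
2 is strictly dominated by 1 (it gives Row strictly more in every row), so Column never plays it.
On the remaining 2×2 (I, II vs 1, 3):
Let Row play I with probability p. Expected payoff against 1: 4p + (-4)(1−p) = 8p − 4; against 3: (-4)p + 1(1−p) = −5p + 1.
Setting these equal: 8p − 4 = −5p + 1 ⇒ 13p = 5 ⇒ p = 5/13, and the value is (8)·(5/13) − 4 = -12/13.
For Column: with q = P(1), equating I's and II's payoffs gives 8q − 4 = −5q + 1 ⇒ q = 5/13.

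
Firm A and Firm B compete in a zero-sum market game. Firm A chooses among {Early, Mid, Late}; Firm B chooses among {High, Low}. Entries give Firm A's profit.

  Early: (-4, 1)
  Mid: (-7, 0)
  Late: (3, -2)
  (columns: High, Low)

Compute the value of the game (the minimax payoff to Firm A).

Row minima: Early → -4, Mid → -7, Late → -2; maximin = -2.
Column maxima: High → 3, Low → 1; minimax = 1.
-2 ≠ 1, so there is no saddle point; optimal play is mixed.
Mid is strictly dominated by Early, so Firm A never plays it.
On the remaining 2×2 (Early, Late vs High, Low):
Let Firm A play Early with probability p. Expected payoff against High: (-4)p + 3(1−p) = −7p + 3; against Low: 1p + (-2)(1−p) = 3p − 2.
Setting these equal: −7p + 3 = 3p − 2 ⇒ −10p = -5 ⇒ p = 1/2, and the value is (-7)·(1/2) + 3 = -1/2.
For Firm B: with q = P(High), equating Early's and Late's payoffs gives −5q + 1 = 5q − 2 ⇒ q = 3/10.

-1/2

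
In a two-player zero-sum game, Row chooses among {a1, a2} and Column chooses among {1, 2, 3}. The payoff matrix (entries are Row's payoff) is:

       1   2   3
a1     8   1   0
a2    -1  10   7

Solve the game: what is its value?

7/2

Row minima: a1 → 0, a2 → -1; maximin = 0.
Column maxima: 1 → 8, 2 → 10, 3 → 7; minimax = 7.
0 ≠ 7, so there is no saddle point; optimal play is mixed.
2 is strictly dominated by 3 (it gives Row strictly more in every row), so Column never plays it.
On the remaining 2×2 (a1, a2 vs 1, 3):
Let Row play a1 with probability p. Expected payoff against 1: 8p + (-1)(1−p) = 9p − 1; against 3: 0p + 7(1−p) = −7p + 7.
Setting these equal: 9p − 1 = −7p + 7 ⇒ 16p = 8 ⇒ p = 1/2, and the value is (9)·(1/2) − 1 = 7/2.
For Column: with q = P(1), equating a1's and a2's payoffs gives 8q = −8q + 7 ⇒ q = 7/16.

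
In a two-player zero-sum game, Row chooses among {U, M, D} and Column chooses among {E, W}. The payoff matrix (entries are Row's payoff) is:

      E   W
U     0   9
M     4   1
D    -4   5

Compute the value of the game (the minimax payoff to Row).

3

Row minima: U → 0, M → 1, D → -4; maximin = 1.
Column maxima: E → 4, W → 9; minimax = 4.
1 ≠ 4, so there is no saddle point; optimal play is mixed.
D is strictly dominated by U, so Row never plays it.
On the remaining 2×2 (U, M vs E, W):
Let Row play U with probability p. Expected payoff against E: 0p + 4(1−p) = −4p + 4; against W: 9p + 1(1−p) = 8p + 1.
Setting these equal: −4p + 4 = 8p + 1 ⇒ −12p = -3 ⇒ p = 1/4, and the value is (-4)·(1/4) + 4 = 3.
For Column: with q = P(E), equating U's and M's payoffs gives −9q + 9 = 3q + 1 ⇒ q = 2/3.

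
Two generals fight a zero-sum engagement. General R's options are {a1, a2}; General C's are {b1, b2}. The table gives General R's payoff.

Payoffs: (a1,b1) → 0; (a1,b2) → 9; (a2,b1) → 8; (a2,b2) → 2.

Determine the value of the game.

Row minima: a1 → 0, a2 → 2; maximin = 2.
Column maxima: b1 → 8, b2 → 9; minimax = 8.
2 ≠ 8, so there is no saddle point; optimal play is mixed.
Let General R play a1 with probability p. Expected payoff against b1: 0p + 8(1−p) = −8p + 8; against b2: 9p + 2(1−p) = 7p + 2.
Setting these equal: −8p + 8 = 7p + 2 ⇒ −15p = -6 ⇒ p = 2/5, and the value is (-8)·(2/5) + 8 = 24/5.
For General C: with q = P(b1), equating a1's and a2's payoffs gives −9q + 9 = 6q + 2 ⇒ q = 7/15.

24/5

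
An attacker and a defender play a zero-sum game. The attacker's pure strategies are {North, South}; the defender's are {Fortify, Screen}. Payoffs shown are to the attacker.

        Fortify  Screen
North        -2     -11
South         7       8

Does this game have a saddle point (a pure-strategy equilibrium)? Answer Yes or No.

Yes

Row minima: North → -11, South → 7; maximin = 7.
Column maxima: Fortify → 7, Screen → 8; minimax = 7.
maximin = minimax = 7, so a saddle point exists.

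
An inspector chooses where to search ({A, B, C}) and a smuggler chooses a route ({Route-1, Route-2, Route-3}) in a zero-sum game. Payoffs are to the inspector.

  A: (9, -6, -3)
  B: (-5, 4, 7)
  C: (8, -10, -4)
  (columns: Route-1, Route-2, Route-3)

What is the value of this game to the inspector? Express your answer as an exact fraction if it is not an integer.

Row minima: A → -6, B → -5, C → -10; maximin = -5.
Column maxima: Route-1 → 9, Route-2 → 4, Route-3 → 7; minimax = 4.
-5 ≠ 4, so there is no saddle point; optimal play is mixed.
C is strictly dominated by A, so the inspector never plays it.
Route-3 is strictly dominated by Route-2 (it gives the inspector strictly more in every row), so the smuggler never plays it.
On the remaining 2×2 (A, B vs Route-1, Route-2):
Let the inspector play A with probability p. Expected payoff against Route-1: 9p + (-5)(1−p) = 14p − 5; against Route-2: (-6)p + 4(1−p) = −10p + 4.
Setting these equal: 14p − 5 = −10p + 4 ⇒ 24p = 9 ⇒ p = 3/8, and the value is (14)·(3/8) − 5 = 1/4.
For the smuggler: with q = P(Route-1), equating A's and B's payoffs gives 15q − 6 = −9q + 4 ⇒ q = 5/12.

1/4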